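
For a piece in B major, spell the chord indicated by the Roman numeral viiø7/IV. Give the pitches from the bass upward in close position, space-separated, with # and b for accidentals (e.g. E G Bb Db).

D# F# A C#

viiø7/IV is a secondary leading-tone chord. The target IV is E in B major; the applied chord is rooted a semitone below, on D#.
Building a half-diminished seventh chord on D# gives D#-F#-A-C#.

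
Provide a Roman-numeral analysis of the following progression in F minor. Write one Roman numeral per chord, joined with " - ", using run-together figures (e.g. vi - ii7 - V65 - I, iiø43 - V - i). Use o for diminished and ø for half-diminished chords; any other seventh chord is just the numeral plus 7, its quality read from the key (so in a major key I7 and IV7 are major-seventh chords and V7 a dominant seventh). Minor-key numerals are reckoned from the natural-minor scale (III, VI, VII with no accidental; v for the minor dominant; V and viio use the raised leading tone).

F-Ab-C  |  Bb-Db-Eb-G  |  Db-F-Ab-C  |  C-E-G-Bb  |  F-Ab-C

i - VII43 - VI7 - V7 - i

F-Ab-C has root F, degree 1 in F minor, so i.
Bb-Db-Eb-G has root Eb, degree 7 in F minor, so VII43.
Db-F-Ab-C: root Db is the submediant; major seventh chord there is VI7.
C-E-G-Bb: dominant seventh chord on C = scale degree 5 → V7.
F-Ab-C: minor triad on F = scale degree 1 → i.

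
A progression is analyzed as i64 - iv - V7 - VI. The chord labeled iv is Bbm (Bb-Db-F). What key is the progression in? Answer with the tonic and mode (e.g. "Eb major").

F minor

The chord Bbm is a minor triad rooted on Bb; its label is iv.
If Bb is scale degree 4 and the mode makes that degree carry a minor triad, the tonic is F and the mode is minor.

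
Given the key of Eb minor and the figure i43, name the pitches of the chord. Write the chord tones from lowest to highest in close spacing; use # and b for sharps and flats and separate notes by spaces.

Bb Db Eb Gb

In Eb minor, the tonic is Eb, and the diatonic chord built there is a minor seventh chord.
That chord is spelled Eb-Gb-Bb-Db.
The figured bass 43 indicates second inversion, placing the fifth (Bb) in the bass: Bb-Db-Eb-Gb.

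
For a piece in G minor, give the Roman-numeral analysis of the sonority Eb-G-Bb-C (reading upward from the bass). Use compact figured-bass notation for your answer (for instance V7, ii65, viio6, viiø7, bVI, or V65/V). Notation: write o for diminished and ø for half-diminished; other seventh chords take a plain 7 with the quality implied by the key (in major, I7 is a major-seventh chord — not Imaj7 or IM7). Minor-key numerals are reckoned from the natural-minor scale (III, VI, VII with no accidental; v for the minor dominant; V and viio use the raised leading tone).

Stacked in thirds the chord is C-Eb-G-Bb: a minor seventh chord on C.
In G minor, C is the subdominant; the diatonic minor seventh chord there is iv7.
With Eb in the bass the chord is in first inversion, so the figured bass is 65.

iv65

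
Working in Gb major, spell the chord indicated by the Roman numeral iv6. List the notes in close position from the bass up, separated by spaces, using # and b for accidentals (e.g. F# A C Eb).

Ebb Gb Cb

iv6 is the minor subdominant, borrowed from the parallel minor. In Gb major that root is Cb.
So the chord is Cb-Ebb-Gb, a minor triad.
The figured bass 6 indicates first inversion, placing the third (Ebb) in the bass: Ebb-Gb-Cb.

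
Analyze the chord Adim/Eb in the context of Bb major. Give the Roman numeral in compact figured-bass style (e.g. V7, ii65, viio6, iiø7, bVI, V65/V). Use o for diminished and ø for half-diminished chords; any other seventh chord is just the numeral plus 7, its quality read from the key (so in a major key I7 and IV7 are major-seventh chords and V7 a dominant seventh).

The pitches A-C-Eb form a diminished triad rooted on A.
In Bb major, A is the leading tone; the diatonic diminished triad there is viio.
With Eb in the bass the chord is in second inversion, so the figured bass is 64.

viio64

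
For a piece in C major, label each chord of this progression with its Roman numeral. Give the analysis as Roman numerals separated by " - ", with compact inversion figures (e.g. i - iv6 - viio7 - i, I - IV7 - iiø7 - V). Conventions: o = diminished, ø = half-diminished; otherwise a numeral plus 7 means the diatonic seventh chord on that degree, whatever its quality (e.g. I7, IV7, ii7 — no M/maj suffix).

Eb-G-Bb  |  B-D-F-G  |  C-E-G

bIII - V65 - I

Eb-G-Bb: major triad on Eb — chromatic; bIII (borrowed from the parallel minor).
B-D-F-G has root G, degree 5 in C major, so V65.
C-E-G: root C is the tonic; major triad there is I.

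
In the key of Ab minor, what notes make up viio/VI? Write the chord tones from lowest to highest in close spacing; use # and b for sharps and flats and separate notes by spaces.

The slash marks an applied leading-tone chord: viio of VI. In Ab minor, VI is Fb, so the leading tone to it is Eb, a half step below.
Building a diminished triad on Eb gives Eb-Gb-Bbb.

Eb Gb Bbb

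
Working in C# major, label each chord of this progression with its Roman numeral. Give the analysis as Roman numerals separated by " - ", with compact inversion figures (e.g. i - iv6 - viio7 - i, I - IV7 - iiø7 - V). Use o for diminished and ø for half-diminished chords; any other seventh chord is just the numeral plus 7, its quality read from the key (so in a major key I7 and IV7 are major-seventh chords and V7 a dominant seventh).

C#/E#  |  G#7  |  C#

I6 - V7 - I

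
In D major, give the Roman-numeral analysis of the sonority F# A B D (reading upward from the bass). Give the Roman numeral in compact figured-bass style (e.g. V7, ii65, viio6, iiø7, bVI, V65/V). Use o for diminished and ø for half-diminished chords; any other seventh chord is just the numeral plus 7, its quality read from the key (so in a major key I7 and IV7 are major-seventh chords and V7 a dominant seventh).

The pitches B-D-F#-A form a minor seventh chord rooted on B.
B is scale degree 6 in D major, and a minor seventh chord on that degree is written vi7.
With F# in the bass the chord is in second inversion, so the figured bass is 43.

vi43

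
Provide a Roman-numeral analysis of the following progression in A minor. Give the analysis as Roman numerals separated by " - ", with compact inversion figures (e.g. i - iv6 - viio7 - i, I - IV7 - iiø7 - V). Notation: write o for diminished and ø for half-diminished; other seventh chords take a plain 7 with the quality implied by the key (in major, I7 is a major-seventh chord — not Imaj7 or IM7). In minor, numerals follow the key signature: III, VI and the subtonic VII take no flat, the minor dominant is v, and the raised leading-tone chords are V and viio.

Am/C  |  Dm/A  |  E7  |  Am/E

i6 - iv64 - V7 - i64

Am/C: root A is the tonic; minor triad there is i6.
Dm/A: root D is the subdominant; minor triad there is iv64.
E7: dominant seventh chord on E = scale degree 5 → V7.
Am/E has root A, degree 1 in A minor, so i64.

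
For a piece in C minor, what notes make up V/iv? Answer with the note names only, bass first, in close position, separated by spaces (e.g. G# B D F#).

C E G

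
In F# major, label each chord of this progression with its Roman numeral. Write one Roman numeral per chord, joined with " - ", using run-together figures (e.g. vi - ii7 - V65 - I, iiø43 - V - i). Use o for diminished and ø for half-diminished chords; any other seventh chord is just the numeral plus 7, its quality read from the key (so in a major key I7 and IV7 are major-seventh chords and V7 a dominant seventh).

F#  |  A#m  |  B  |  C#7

F# has root F#, degree 1 in F# major, so I.
A#m has root A#, degree 3 in F# major, so iii.
B: root B is the subdominant; major triad there is IV.
C#7 has root C#, degree 5 in F# major, so V7.

I - iii - IV - V7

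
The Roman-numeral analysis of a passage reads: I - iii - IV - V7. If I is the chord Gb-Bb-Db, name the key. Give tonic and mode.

The chord Gb is a major triad rooted on Gb; its label is I.
If Gb is scale degree 1 and the mode makes that degree carry a major triad, the tonic is Gb and the mode is major.

Gb major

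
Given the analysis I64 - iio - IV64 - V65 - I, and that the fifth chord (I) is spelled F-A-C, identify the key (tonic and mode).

F major

The anchor chord is a major triad on F, labeled I.
If F is scale degree 1 and the mode makes that degree carry a major triad, the tonic is F and the mode is major.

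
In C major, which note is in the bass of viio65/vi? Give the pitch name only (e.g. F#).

B

The applied chord viio65/vi is rooted on G#: G#-B-D-F.
The figure 65 means first inversion — the third is in the bass.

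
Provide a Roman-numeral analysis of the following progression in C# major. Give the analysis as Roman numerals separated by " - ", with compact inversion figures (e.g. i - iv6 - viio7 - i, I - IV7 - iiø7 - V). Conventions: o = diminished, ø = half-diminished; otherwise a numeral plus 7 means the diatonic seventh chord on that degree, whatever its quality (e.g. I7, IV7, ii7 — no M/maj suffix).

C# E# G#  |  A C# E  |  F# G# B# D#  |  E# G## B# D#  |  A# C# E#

I - bVI - V42 - V7/vi - vi

C#-E#-G#: root C# is the tonic; major triad there is I.
A-C#-E: major triad on A — chromatic; bVI (borrowed from the parallel minor).
F#-G#-B#-D#: dominant seventh chord on G# = scale degree 5 → V42.
E#-G##-B#-D#: chromatic; E# is V of vi, so V7/vi.
A#-C#-E#: minor triad on A# = scale degree 6 → vi.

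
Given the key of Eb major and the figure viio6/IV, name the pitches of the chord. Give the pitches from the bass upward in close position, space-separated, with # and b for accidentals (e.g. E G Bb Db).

The slash marks an applied leading-tone chord: viio of IV. In Eb major, IV is Ab, so the leading tone to it is G, a half step below.
Building a diminished triad on G gives G-Bb-Db.
The figured bass 6 indicates first inversion, placing the third (Bb) in the bass: Bb-Db-G.

Bb Db G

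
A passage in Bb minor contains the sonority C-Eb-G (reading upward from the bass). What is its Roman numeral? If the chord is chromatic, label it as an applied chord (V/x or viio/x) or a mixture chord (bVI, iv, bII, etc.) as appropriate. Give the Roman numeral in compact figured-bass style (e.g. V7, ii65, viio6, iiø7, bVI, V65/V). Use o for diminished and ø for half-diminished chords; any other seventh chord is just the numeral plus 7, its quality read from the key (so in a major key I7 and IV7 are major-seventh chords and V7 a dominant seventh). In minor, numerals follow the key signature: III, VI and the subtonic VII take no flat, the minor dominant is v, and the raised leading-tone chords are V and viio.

The pitches C-Eb-G form a minor triad rooted on C.
C is the second degree of Bb minor. This is the minor supertonic, borrowed from the parallel major (the Dorian ii).

ii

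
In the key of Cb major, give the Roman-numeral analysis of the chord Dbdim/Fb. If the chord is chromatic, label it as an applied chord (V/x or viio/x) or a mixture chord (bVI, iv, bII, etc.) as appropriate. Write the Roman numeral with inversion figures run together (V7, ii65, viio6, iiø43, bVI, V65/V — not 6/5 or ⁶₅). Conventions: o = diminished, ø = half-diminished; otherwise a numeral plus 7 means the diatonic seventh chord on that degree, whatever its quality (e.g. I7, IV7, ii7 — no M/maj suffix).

Stacked in thirds the chord is Db-Fb-Abb: a diminished triad on Db.
Db is the second degree of Cb major. This is the diminished supertonic triad, borrowed from the parallel minor.
With Fb in the bass the chord is in first inversion, so the figured bass is 6.

iio6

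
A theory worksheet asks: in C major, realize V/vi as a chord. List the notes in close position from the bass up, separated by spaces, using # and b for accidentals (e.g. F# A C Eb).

E G# B

The slash means an applied dominant: we want the dominant of vi. In C major, vi is A minor, and its dominant is built on E.
Building a major triad on E gives E-G#-B.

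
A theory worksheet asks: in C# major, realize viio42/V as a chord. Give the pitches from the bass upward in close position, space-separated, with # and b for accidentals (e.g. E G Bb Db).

E F## A# C#

viio42/V is a secondary leading-tone chord. The target V is G# in C# major; the applied chord is rooted a semitone below, on F##.
Building a fully diminished seventh chord on F## gives F##-A#-C#-E.
With the 42 figure the chord is in third inversion; from the bass E upward in close position it reads E-F##-A#-C#.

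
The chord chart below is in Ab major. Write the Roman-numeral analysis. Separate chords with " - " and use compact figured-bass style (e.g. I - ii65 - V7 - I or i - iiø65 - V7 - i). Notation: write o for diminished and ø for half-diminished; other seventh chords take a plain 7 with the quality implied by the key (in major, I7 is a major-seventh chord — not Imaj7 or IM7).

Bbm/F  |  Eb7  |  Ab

Bbm/F has root Bb, degree 2 in Ab major, so ii64.
Eb7: dominant seventh chord on Eb = scale degree 5 → V7.
Ab: major triad on Ab = scale degree 1 → I.

ii64 - V7 - I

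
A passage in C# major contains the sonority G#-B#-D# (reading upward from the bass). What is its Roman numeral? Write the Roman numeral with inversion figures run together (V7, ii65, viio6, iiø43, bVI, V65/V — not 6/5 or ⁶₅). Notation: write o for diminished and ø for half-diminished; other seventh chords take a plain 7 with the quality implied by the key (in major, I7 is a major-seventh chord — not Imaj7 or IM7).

V

The pitches G#-B#-D# form a major triad rooted on G#.
G# is scale degree 5 in C# major, and a major triad on that degree is written V.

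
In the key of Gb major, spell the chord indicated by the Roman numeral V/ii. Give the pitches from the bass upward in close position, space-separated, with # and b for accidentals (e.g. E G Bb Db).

Eb G Bb

V/ii is a secondary dominant — the dominant triad of ii. ii in Gb major is Ab, so the applied chord's root is Eb, a perfect fifth above.
Building a major triad on Eb gives Eb-G-Bb.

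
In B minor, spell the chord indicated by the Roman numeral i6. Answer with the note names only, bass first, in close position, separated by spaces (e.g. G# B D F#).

D F# B

In B minor, the first degree is B, and the diatonic chord built there is a minor triad.
That chord is spelled B-D-F#.
With the 6 figure the chord is in first inversion; from the bass D upward in close position it reads D-F#-B.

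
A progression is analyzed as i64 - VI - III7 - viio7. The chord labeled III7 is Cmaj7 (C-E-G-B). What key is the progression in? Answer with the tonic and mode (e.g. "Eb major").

A minor

III7 is given as C-E-G-B — a major seventh chord with root C.
III7 on C implies C is the mediant; that puts the tonic at A, and the uppercase numeral fits minor mode.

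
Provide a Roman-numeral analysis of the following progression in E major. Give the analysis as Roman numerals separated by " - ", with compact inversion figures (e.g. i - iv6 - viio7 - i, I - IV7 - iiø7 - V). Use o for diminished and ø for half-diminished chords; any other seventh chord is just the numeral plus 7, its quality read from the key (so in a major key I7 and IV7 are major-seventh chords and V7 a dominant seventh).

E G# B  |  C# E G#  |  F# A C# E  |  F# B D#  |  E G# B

E-G#-B: major triad on E = scale degree 1 → I.
C#-E-G#: root C# is the submediant; minor triad there is vi.
F#-A-C#-E: root F# is the supertonic; minor seventh chord there is ii7.
F#-B-D#: root B is the dominant; major triad there is V64.
E-G#-B: root E is the tonic; major triad there is I.

I - vi - ii7 - V64 - I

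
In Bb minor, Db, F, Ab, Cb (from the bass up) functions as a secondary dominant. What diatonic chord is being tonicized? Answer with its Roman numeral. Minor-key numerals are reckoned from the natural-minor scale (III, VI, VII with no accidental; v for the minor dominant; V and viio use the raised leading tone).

VI

The chord is a dominant seventh chord on Db.
A dominant resolves down a perfect fifth: Db → Gb. In Bb minor, Gb is scale degree 6, i.e. VI.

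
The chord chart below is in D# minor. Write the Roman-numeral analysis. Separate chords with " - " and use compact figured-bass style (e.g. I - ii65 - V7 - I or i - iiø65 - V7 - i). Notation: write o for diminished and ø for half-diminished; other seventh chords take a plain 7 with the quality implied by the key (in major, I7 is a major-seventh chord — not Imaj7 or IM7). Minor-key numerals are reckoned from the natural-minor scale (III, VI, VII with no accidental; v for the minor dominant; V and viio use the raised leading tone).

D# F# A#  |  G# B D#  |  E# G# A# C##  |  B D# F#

D#-F#-A#: minor triad on D# = scale degree 1 → i.
G#-B-D#: minor triad on G# = scale degree 4 → iv.
E#-G#-A#-C## has root A#, degree 5 in D# minor, so V43.
B-D#-F# has root B, degree 6 in D# minor, so VI.

i - iv - V43 - VI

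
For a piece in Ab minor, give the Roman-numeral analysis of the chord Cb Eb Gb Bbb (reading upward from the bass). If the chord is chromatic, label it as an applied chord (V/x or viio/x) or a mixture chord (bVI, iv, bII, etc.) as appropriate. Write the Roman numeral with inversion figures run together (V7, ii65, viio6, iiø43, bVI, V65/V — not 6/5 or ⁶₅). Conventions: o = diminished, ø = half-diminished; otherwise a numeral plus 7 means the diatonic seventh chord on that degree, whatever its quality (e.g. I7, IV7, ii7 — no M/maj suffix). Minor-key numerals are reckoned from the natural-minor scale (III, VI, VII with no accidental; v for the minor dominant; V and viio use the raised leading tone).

V7/VI

The pitches Cb-Eb-Gb-Bbb form a dominant seventh chord rooted on Cb.
Cb is not a diatonic chord root with this quality in Ab minor, but it lies a perfect fifth above Fb (VI), so the chord functions as an applied dominant of VI.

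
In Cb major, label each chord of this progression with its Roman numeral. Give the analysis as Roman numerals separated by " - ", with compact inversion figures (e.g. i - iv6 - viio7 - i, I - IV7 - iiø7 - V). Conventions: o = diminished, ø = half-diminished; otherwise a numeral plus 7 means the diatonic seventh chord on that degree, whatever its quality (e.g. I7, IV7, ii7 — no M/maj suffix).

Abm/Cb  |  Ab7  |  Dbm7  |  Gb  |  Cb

vi6 - V7/ii - ii7 - V - I

Abm/Cb: minor triad on Ab = scale degree 6 → vi6.
Ab7: a dominant seventh chord on Ab, the applied dominant of ii → V7/ii.
Dbm7: root Db is the supertonic; minor seventh chord there is ii7.
Gb: root Gb is the dominant; major triad there is V.
Cb: root Cb is the tonic; major triad there is I.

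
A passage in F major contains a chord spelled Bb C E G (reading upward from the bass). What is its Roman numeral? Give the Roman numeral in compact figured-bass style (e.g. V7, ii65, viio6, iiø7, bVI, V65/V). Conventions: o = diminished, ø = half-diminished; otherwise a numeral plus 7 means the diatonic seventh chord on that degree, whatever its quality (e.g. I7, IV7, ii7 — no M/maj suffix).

Stacked in thirds the chord is C-E-G-Bb: a dominant seventh chord on C.
In F major, C is the dominant; the diatonic dominant seventh chord there is V7.
With Bb in the bass the chord is in third inversion, so the figured bass is 42.

V42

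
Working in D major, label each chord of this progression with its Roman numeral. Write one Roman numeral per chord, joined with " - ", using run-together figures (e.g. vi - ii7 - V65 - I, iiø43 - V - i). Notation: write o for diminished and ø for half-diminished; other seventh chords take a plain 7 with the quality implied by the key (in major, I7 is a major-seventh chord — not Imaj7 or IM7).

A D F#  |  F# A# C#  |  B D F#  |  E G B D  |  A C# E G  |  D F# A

I64 - V/vi - vi - ii7 - V7 - I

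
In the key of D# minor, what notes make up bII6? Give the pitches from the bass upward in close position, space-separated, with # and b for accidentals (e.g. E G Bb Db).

G# B E

Scale degree 2 in D# minor is E#; lowering it a half step gives E. bII6 is the Neapolitan sixth — a major triad on the lowered second degree, here in its customary first inversion.
So the chord is E-G#-B, a major triad.
With the 6 figure the chord is in first inversion; from the bass G# upward in close position it reads G#-B-E.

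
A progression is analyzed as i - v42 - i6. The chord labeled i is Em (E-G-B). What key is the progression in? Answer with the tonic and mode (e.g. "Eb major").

i is given as E-G-B — a minor triad with root E.
If E is scale degree 1 and the mode makes that degree carry a minor triad, the tonic is E and the mode is minor.

E minor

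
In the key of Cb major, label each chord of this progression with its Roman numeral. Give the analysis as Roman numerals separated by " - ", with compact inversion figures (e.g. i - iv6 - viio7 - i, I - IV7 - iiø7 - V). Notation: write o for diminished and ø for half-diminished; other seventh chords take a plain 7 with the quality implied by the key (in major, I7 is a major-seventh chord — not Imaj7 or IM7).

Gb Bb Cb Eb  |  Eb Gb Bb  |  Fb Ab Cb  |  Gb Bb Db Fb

Gb-Bb-Cb-Eb has root Cb, degree 1 in Cb major, so I43.
Eb-Gb-Bb: minor triad on Eb = scale degree 3 → iii.
Fb-Ab-Cb: root Fb is the subdominant; major triad there is IV.
Gb-Bb-Db-Fb: root Gb is the dominant; dominant seventh chord there is V7.

I43 - iii - IV - V7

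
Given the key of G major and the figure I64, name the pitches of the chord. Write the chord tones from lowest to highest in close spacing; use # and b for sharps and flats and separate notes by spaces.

The numeral's case and figure indicate a major triad. In G major its root, scale degree 1, is G.
That chord is spelled G-B-D.
With the 64 figure the chord is in second inversion; from the bass D upward in close position it reads D-G-B.

D G B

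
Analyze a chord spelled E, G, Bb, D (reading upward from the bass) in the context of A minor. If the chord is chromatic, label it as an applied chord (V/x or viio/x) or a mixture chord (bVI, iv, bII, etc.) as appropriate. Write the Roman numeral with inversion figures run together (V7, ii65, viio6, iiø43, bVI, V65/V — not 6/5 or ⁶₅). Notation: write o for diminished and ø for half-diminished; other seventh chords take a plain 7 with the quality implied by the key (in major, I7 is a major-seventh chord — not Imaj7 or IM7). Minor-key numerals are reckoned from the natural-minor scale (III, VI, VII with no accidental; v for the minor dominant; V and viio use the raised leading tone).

viiø7/VI

The pitches E-G-Bb-D form a half-diminished seventh chord rooted on E.
E sits a half step below F (VI in A minor); a diminished chord there is the applied leading-tone chord of VI.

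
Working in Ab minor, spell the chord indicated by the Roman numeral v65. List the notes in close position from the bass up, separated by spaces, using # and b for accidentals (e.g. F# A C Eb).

In Ab minor, the dominant is Eb, and the diatonic chord built there is a minor seventh chord.
That chord is spelled Eb-Gb-Bb-Db.
With the 65 figure the chord is in first inversion; from the bass Gb upward in close position it reads Gb-Bb-Db-Eb.

Gb Bb Db Eb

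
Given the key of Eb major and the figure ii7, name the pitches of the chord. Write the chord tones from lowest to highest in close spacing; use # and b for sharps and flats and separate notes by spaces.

F Ab C Eb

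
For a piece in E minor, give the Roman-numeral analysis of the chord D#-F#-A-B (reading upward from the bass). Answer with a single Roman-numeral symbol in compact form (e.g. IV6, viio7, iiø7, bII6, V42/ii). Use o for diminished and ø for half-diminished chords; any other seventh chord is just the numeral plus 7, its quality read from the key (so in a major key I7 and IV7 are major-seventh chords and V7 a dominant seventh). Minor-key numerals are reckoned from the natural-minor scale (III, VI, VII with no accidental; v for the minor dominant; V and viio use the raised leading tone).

The pitches B-D#-F#-A form a dominant seventh chord rooted on B.
In E minor, B is the dominant; the diatonic dominant seventh chord there is V7.
With D# in the bass the chord is in first inversion, so the figured bass is 65.

V65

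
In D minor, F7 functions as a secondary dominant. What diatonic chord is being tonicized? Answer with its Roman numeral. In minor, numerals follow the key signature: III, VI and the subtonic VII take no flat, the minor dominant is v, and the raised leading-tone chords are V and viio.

The chord is a dominant seventh chord on F.
A dominant resolves down a perfect fifth: F → Bb. In D minor, Bb is scale degree 6, i.e. VI.

VI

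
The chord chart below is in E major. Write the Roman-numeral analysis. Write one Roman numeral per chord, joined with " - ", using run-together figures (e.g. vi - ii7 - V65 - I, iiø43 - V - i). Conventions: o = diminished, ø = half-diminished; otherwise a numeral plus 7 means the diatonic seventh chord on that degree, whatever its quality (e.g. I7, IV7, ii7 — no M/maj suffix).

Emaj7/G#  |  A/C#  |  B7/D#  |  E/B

I65 - IV6 - V65 - I64

Emaj7/G# has root E, degree 1 in E major, so I65.
A/C# has root A, degree 4 in E major, so IV6.
B7/D#: dominant seventh chord on B = scale degree 5 → V65.
E/B: root E is the tonic; major triad there is I64.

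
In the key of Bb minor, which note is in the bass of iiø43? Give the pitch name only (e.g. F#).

Gb

iiø in Bb minor has root C; the chord is C-Eb-Gb-Bb.
The figure 43 means second inversion — the fifth is in the bass.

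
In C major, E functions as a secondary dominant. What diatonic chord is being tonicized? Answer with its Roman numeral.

vi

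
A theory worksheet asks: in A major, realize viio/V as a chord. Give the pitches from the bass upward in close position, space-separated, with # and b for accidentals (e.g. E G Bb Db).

D# F# A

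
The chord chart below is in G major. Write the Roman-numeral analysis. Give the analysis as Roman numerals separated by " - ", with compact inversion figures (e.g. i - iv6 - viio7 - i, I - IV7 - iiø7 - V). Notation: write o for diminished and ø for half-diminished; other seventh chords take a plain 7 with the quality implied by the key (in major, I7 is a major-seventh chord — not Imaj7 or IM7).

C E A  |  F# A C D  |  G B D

C-E-A: minor triad on A = scale degree 2 → ii6.
F#-A-C-D: root D is the dominant; dominant seventh chord there is V65.
G-B-D has root G, degree 1 in G major, so I.

ii6 - V65 - I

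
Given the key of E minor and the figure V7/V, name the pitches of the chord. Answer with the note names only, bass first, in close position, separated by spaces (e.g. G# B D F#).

V7/V is a secondary dominant — the dominant seventh of V. V in E minor is B, so the applied chord's root is F#, a perfect fifth above.
Building a dominant seventh chord on F# gives F#-A#-C#-E.

F# A# C# E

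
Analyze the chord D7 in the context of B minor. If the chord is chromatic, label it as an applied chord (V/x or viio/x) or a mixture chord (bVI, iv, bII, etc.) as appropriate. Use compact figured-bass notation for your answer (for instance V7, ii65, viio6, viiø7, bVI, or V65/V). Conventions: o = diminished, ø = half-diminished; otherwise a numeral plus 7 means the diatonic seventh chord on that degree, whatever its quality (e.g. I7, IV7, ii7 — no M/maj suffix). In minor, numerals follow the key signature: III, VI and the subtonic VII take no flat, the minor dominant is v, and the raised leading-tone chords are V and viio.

The pitches D-F#-A-C form a dominant seventh chord rooted on D.
D is not a diatonic chord root with this quality in B minor, but it lies a perfect fifth above G (VI), so the chord functions as an applied dominant of VI.

V7/VI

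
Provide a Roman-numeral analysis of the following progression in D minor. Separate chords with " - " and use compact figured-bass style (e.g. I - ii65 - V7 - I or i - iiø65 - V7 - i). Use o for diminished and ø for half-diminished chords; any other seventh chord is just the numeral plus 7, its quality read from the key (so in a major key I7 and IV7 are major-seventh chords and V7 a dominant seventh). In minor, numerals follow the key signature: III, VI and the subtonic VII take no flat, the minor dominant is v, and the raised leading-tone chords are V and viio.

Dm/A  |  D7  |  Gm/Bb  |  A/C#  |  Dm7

i64 - V7/iv - iv6 - V6 - i7

Dm/A has root D, degree 1 in D minor, so i64.
D7: chromatic; D is V of iv, so V7/iv.
Gm/Bb: root G is the subdominant; minor triad there is iv6.
A/C#: major triad on A = scale degree 5 → V6.
Dm7: minor seventh chord on D = scale degree 1 → i7.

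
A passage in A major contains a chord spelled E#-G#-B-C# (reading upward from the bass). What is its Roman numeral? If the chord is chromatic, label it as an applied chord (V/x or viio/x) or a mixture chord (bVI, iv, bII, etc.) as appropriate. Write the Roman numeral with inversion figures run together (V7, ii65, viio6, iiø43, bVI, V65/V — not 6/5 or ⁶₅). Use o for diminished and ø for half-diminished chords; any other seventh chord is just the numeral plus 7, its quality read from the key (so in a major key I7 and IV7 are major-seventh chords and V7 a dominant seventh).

Stacked in thirds the chord is C#-E#-G#-B: a dominant seventh chord on C#.
C# is not a diatonic chord root with this quality in A major, but it lies a perfect fifth above F# (vi), so the chord functions as an applied dominant of vi.
With E# in the bass the chord is in first inversion, so the figured bass is 65.

V65/vi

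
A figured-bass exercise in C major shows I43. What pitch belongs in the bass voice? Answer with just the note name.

G

I in C major has root C; the chord is C-E-G-B.
The figure 43 means second inversion — the fifth is in the bass.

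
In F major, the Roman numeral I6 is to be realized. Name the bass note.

A

I in F major has root F; the chord is F-A-C.
The figure 6 means first inversion — the third is in the bass.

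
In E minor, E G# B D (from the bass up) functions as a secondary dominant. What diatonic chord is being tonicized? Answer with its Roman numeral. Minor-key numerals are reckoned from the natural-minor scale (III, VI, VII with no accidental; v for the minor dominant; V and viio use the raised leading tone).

iv

The chord is a dominant seventh chord on E.
A dominant resolves down a perfect fifth: E → A. In E minor, A is scale degree 4, i.e. iv.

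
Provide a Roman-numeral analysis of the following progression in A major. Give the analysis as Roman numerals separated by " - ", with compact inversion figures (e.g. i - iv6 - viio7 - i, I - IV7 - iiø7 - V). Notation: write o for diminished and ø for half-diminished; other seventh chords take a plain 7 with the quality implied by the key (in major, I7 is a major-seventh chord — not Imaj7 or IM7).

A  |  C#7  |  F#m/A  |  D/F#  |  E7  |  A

I - V7/vi - vi6 - IV6 - V7 - I

A: root A is the tonic; major triad there is I.
C#7: chromatic; C# is V of vi, so V7/vi.
F#m/A: minor triad on F# = scale degree 6 → vi6.
D/F#: root D is the subdominant; major triad there is IV6.
E7: dominant seventh chord on E = scale degree 5 → V7.
A: major triad on A = scale degree 1 → I.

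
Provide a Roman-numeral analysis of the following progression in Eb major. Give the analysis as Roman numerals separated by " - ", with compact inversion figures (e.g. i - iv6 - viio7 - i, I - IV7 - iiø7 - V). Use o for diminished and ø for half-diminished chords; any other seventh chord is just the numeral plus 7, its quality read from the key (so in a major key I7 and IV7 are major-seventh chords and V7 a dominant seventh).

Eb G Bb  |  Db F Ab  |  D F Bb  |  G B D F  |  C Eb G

I - bVII - V6 - V7/vi - vi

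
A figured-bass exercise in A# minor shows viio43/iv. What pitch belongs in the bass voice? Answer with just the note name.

G#

The applied chord viio43/iv is rooted on C##: C##-E#-G#-B.
The figure 43 means second inversion — the fifth is in the bass.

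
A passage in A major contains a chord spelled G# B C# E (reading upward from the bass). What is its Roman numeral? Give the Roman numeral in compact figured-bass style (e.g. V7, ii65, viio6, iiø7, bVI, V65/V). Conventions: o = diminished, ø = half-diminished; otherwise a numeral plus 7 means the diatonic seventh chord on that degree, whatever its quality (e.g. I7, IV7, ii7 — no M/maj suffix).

iii43

The pitches C#-E-G#-B form a minor seventh chord rooted on C#.
In A major, C# is the mediant; the diatonic minor seventh chord there is iii7.
With G# in the bass the chord is in second inversion, so the figured bass is 43.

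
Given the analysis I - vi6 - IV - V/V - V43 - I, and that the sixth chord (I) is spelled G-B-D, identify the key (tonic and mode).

G major

The anchor chord is a major triad on G, labeled I.
If G is scale degree 1 and the mode makes that degree carry a major triad, the tonic is G and the mode is major.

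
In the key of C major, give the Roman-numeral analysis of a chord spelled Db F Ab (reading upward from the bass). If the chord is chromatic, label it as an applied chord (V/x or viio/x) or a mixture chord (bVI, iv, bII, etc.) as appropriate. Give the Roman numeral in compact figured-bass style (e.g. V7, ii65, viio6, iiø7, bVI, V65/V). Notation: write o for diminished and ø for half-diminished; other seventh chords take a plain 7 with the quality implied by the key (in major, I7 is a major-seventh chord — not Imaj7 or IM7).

bII

Stacked in thirds the chord is Db-F-Ab: a major triad on Db.
Db is the lowered second degree of C major (diatonic 2 would be D). This is the Neapolitan chord — a major triad on the lowered second degree.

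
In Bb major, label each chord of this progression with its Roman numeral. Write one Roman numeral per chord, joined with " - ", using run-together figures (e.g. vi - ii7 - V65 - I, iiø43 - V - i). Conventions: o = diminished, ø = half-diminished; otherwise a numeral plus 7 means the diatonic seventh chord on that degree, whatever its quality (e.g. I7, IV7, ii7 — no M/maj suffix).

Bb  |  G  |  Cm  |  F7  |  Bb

I - V/ii - ii - V7 - I

Bb has root Bb, degree 1 in Bb major, so I.
G: chromatic; G is V of ii, so V/ii.
Cm: minor triad on C = scale degree 2 → ii.
F7: dominant seventh chord on F = scale degree 5 → V7.
Bb: major triad on Bb = scale degree 1 → I.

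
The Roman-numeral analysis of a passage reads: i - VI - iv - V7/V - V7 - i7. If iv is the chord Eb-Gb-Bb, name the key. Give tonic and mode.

Bb minor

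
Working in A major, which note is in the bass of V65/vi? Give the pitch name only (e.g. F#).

E#

The applied chord V65/vi is rooted on C#: C#-E#-G#-B.
The figure 65 means first inversion — the third is in the bass.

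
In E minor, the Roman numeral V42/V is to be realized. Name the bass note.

E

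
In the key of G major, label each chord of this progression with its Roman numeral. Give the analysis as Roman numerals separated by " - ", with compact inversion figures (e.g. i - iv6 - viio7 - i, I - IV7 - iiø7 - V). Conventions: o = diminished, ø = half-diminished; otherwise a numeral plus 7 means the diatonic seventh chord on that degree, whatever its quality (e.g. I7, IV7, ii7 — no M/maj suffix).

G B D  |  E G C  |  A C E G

I - IV6 - ii7

G-B-D: major triad on G = scale degree 1 → I.
E-G-C has root C, degree 4 in G major, so IV6.
A-C-E-G: root A is the supertonic; minor seventh chord there is ii7.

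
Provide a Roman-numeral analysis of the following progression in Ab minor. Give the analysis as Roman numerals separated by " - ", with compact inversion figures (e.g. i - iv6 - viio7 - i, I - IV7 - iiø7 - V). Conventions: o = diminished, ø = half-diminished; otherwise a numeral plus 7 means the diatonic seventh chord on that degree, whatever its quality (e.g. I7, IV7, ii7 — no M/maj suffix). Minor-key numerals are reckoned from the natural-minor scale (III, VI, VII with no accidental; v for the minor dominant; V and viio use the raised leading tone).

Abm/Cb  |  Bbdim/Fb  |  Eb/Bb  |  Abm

i6 - iio64 - V64 - i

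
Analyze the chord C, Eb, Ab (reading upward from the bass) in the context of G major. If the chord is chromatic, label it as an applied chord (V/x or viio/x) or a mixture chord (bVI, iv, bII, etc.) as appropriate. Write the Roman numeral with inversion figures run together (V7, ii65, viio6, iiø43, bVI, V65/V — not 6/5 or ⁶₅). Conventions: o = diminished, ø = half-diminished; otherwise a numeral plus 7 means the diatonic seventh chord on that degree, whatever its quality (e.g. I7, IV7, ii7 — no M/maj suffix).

bII6

The pitches Ab-C-Eb form a major triad rooted on Ab.
Ab is the lowered second degree of G major (diatonic 2 would be A). This is the Neapolitan sixth — a major triad on the lowered second degree, here in its customary first inversion.
With C in the bass the chord is in first inversion, so the figured bass is 6.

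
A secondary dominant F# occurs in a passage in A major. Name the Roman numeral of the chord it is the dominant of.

ii

The chord is a major triad on F#.
A dominant resolves down a perfect fifth: F# → B. In A major, B is scale degree 2, i.e. ii.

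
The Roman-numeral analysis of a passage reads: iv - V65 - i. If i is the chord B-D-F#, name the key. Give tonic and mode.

The chord Bm is a minor triad rooted on B; its label is i.
If B is scale degree 1 and the mode makes that degree carry a minor triad, the tonic is B and the mode is minor.

B minor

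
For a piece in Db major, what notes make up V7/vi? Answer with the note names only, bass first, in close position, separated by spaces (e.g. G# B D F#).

F A C Eb

The slash means an applied dominant: we want the dominant of vi. In Db major, vi is Bb minor, and its dominant is built on F.
Building a dominant seventh chord on F gives F-A-C-Eb.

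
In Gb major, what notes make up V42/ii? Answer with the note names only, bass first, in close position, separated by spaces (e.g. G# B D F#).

Db Eb G Bb

V42/ii is a secondary dominant — the dominant seventh of ii. ii in Gb major is Ab, so the applied chord's root is Eb, a perfect fifth above.
Building a dominant seventh chord on Eb gives Eb-G-Bb-Db.
With the 42 figure the chord is in third inversion; from the bass Db upward in close position it reads Db-Eb-G-Bb.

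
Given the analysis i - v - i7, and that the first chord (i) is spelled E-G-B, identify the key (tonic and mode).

E minor

i is given as E-G-B — a minor triad with root E.
If E is scale degree 1 and the mode makes that degree carry a minor triad, the tonic is E and the mode is minor.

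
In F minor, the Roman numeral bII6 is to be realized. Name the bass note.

bII in F minor has root Gb; the chord is Gb-Bb-Db.
The figure 6 means first inversion — the third is in the bass.

Bb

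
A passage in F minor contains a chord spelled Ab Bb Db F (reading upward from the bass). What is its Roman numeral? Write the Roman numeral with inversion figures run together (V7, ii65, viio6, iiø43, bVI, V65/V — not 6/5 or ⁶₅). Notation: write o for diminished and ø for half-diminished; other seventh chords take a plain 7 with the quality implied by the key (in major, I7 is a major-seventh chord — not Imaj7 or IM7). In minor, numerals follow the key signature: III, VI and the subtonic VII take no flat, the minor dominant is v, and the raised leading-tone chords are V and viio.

iv42

The pitches Bb-Db-F-Ab form a minor seventh chord rooted on Bb.
Bb is scale degree 4 in F minor, and a minor seventh chord on that degree is written iv7.
With Ab in the bass the chord is in third inversion, so the figured bass is 42.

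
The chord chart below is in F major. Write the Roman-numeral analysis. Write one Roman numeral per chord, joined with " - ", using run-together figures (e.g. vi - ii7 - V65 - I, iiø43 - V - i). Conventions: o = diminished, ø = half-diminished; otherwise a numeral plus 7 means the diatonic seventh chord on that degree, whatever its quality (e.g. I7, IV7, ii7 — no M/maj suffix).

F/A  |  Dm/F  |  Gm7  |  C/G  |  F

I6 - vi6 - ii7 - V64 - I

F/A: root F is the tonic; major triad there is I6.
Dm/F has root D, degree 6 in F major, so vi6.
Gm7: minor seventh chord on G = scale degree 2 → ii7.
C/G: major triad on C = scale degree 5 → V64.
F: root F is the tonic; major triad there is I.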